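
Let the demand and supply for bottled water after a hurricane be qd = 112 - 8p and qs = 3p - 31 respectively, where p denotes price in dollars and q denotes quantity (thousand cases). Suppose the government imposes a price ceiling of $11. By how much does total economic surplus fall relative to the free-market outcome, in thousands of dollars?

Equilibrium: 112 - 8p = 3p - 31, so 143 = 11p and p* = 13, q* = 8.
Because the ceiling (11) lies below the market-clearing price, it is binding.
At p = 11: qd = 112 - 8·11 = 24 and qs = 3·11 - 31 = 2.
Quantity traded falls to 2. At q = 2 the demand price is (112 - 2)/8 = 13.75 and the supply price is (31 + 2)/3 = 11.
Deadweight loss = ½ · (13.75 - 11) · (8 - 2) = ½ · 2.75 · 6 = 8.25.

8.25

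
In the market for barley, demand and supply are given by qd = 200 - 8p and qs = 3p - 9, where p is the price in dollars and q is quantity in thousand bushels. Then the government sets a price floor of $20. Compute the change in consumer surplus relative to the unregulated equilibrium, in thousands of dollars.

In a free market, 200 - 8p = 3p - 9 gives the equilibrium p* = 19, q* = 48.
Since 20 > 19, the floor is binding.
At p = 20: qd = 200 - 8·20 = 40 and qs = 3·20 - 9 = 51.
Consumer surplus without the control is ½ · (25 - 19) · 48 = 144.
With the floor, consumers buy 40 units at 20, so CS = ½ · (25 - 20) · 40 = 100.
Change in consumer surplus = 100 - 144 = -44.

-44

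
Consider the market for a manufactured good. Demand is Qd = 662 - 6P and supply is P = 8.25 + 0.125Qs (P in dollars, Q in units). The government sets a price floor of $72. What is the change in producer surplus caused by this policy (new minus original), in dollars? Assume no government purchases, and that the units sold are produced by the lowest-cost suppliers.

3700

Rearranging supply gives Qs = 8P - 66. Setting quantity demanded equal to quantity supplied, 662 - 6P = 8P - 66, gives P* = 52 and Q* = 350.
Because the floor (72) lies above the market-clearing price, it is binding.
At P = 72: Qd = 662 - 6·72 = 230 and Qs = 8·72 - 66 = 510.
Producer surplus without the control is ½ · (52 - 8.25) · 350 = 7656.25.
With the floor, 230 units are sold at 72. The supply price at Q = 230 is 37, so PS = ½ · [(72 - 8.25) + (72 - 37)] · 230 = 11356.25.
Change in producer surplus = 11356.25 - 7656.25 = 3700.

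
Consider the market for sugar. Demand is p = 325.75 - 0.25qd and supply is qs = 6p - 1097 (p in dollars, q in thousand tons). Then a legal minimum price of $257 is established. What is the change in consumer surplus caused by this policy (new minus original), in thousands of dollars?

Rearranging demand gives qd = 1303 - 4p. Setting quantity demanded equal to quantity supplied, 1303 - 4p = 6p - 1097, gives p* = 240 and q* = 343.
The floor of 257 is above the equilibrium price 240, so it binds.
At p = 257: qd = 1303 - 4·257 = 275 and qs = 6·257 - 1097 = 445.
Consumer surplus without the control is ½ · (325.75 - 240) · 343 = 14706.125.
With the floor, consumers buy 275 units at 257, so CS = ½ · (325.75 - 257) · 275 = 9453.125.
Change in consumer surplus = 9453.125 - 14706.125 = -5253.

-5253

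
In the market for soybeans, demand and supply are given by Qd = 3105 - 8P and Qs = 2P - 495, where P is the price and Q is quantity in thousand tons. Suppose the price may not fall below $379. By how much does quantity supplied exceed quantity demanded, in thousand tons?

190

In a free market, 3105 - 8P = 2P - 495 gives the equilibrium P* = 360, Q* = 225.
Because the floor (379) lies above the market-clearing price, it is binding.
At P = 379: Qd = 3105 - 8·379 = 73 and Qs = 2·379 - 495 = 263.
Surplus = Qs - Qd = 263 - 73 = 190.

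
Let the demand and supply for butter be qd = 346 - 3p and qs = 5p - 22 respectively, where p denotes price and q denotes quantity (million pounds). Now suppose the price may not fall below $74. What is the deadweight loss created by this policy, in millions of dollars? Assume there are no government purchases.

1881.6

In a free market, 346 - 3p = 5p - 22 gives the equilibrium p* = 46, q* = 208.
Because the floor (74) lies above the market-clearing price, it is binding.
At p = 74: qd = 346 - 3·74 = 124 and qs = 5·74 - 22 = 348.
Quantity traded falls to 124. At q = 124 the demand price is (346 - 124)/3 = 74 and the supply price is (22 + 124)/5 = 29.2.
Deadweight loss = ½ · (74 - 29.2) · (208 - 124) = ½ · 44.8 · 84 = 1881.6.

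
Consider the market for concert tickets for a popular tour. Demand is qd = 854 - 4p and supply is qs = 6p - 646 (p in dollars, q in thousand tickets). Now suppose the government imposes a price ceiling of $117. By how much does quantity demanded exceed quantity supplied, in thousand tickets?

330

Setting quantity demanded equal to quantity supplied, 854 - 4p = 6p - 646, gives p* = 150 and q* = 254.
Since 117 < 150, the ceiling is binding.
At p = 117: qd = 854 - 4·117 = 386 and qs = 6·117 - 646 = 56.
Shortage = qd - qs = 386 - 56 = 330.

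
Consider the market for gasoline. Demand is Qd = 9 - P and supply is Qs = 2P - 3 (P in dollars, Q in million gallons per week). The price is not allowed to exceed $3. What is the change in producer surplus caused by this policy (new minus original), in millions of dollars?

In a free market, 9 - P = 2P - 3 gives the equilibrium P* = 4, Q* = 5.
The ceiling of 3 is below the equilibrium price 4, so it binds.
At P = 3: Qd = 9 - 3 = 6 and Qs = 2·3 - 3 = 3.
Producer surplus without the control is ½ · (4 - 1.5) · 5 = 6.25.
With the ceiling, producers sell 3 units at 3, so PS = ½ · (3 - 1.5) · 3 = 2.25.
Change in producer surplus = 2.25 - 6.25 = -4.

-4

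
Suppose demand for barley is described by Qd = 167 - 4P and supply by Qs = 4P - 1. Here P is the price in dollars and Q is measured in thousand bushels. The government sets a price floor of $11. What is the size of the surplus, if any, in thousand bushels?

0

Setting quantity demanded equal to quantity supplied, 167 - 4P = 4P - 1, gives P* = 21 and Q* = 83.
Since 11 is below P* = 21, the floor does not bind and the free-market outcome prevails.
Since the control does not bind, there is no surplus.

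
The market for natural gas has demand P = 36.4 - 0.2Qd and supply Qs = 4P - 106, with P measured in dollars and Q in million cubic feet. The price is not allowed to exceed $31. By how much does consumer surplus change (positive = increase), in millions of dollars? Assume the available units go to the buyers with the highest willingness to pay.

Rearranging demand gives Qd = 182 - 5P. Without the control the market clears where 182 - 5P = 4P - 106, i.e. P* = 32 and Q* = 22.
The ceiling of 31 is below the equilibrium price 32, so it binds.
At P = 31: Qd = 182 - 5·31 = 27 and Qs = 4·31 - 106 = 18.
Consumer surplus without the control is ½ · (36.4 - 32) · 22 = 48.4.
With the ceiling, 18 units are sold at 31 (assume they go to the highest-value buyers). The demand price at Q = 18 is 32.8, so CS = ½ · [(36.4 - 31) + (32.8 - 31)] · 18 = 64.8.
Change in consumer surplus = 64.8 - 48.4 = 16.4.

16.4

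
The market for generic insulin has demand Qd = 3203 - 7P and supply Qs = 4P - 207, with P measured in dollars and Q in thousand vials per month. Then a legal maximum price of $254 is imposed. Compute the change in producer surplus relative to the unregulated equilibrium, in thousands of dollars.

Setting quantity demanded equal to quantity supplied, 3203 - 7P = 4P - 207, gives P* = 310 and Q* = 1033.
The ceiling of 254 is below the equilibrium price 310, so it binds.
At P = 254: Qd = 3203 - 7·254 = 1425 and Qs = 4·254 - 207 = 809.
Producer surplus without the control is ½ · (310 - 51.75) · 1033 = 133386.125.
With the ceiling, producers sell 809 units at 254, so PS = ½ · (254 - 51.75) · 809 = 81810.125.
Change in producer surplus = 81810.125 - 133386.125 = -51576.

-51576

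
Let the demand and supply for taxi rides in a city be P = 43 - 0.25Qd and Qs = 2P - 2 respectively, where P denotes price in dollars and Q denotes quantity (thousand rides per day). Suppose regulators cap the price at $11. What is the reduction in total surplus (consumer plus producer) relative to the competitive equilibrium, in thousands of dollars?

486

Rearranging demand gives Qd = 172 - 4P. In a free market, 172 - 4P = 2P - 2 gives the equilibrium P* = 29, Q* = 56.
Since 11 < 29, the ceiling is binding.
At P = 11: Qd = 172 - 4·11 = 128 and Qs = 2·11 - 2 = 20.
Quantity traded falls to 20. At Q = 20 the demand price is (172 - 20)/4 = 38 and the supply price is (2 + 20)/2 = 11.
Deadweight loss = ½ · (38 - 11) · (56 - 20) = ½ · 27 · 36 = 486.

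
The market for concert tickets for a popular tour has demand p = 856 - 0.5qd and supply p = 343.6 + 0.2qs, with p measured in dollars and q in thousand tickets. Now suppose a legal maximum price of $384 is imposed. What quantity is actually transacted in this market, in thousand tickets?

Rearranging demand gives qd = 1712 - 2p; rearranging supply gives qs = 5p - 1718. Equilibrium: 1712 - 2p = 5p - 1718, so 3430 = 7p and p* = 490, q* = 732.
Since 384 < 490, the ceiling is binding.
At p = 384: qd = 1712 - 2·384 = 944 and qs = 5·384 - 1718 = 202.
The quantity actually transacted is the short side, supply: 202.

202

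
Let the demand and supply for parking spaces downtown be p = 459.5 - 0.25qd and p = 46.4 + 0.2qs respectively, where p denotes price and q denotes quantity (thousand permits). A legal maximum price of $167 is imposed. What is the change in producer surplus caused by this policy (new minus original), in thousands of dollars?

-47911.5

Rearranging demand gives qd = 1838 - 4p; rearranging supply gives qs = 5p - 232. Setting quantity demanded equal to quantity supplied, 1838 - 4p = 5p - 232, gives p* = 230 and q* = 918.
Since 167 < 230, the ceiling is binding.
At p = 167: qd = 1838 - 4·167 = 1170 and qs = 5·167 - 232 = 603.
Producer surplus without the control is ½ · (230 - 46.4) · 918 = 84272.4.
With the ceiling, producers sell 603 units at 167, so PS = ½ · (167 - 46.4) · 603 = 36360.9.
Change in producer surplus = 36360.9 - 84272.4 = -47911.5.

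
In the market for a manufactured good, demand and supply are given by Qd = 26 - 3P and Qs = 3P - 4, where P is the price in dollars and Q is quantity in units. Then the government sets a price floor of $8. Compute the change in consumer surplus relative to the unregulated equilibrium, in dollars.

Equilibrium: 26 - 3P = 3P - 4, so 30 = 6P and P* = 5, Q* = 11.
Since 8 > 5, the floor is binding.
At P = 8: Qd = 26 - 3·8 = 2 and Qs = 3·8 - 4 = 20.
Consumer surplus without the control is ½ · (26/3 - 5) · 11 = 121/6.
With the floor, consumers buy 2 units at 8, so CS = ½ · (26/3 - 8) · 2 = 2/3.
Change in consumer surplus = 2/3 - 121/6 = -19.5.

-19.5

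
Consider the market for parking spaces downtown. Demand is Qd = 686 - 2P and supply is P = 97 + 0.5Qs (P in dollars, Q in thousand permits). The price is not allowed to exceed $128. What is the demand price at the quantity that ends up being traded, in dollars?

312

Rearranging supply gives Qs = 2P - 194. Without the control the market clears where 686 - 2P = 2P - 194, i.e. P* = 220 and Q* = 246.
The ceiling of 128 is below the equilibrium price 220, so it binds.
At P = 128: Qd = 686 - 2·128 = 430 and Qs = 2·128 - 194 = 62.
Only 62 units reach the market. On the demand curve, the marginal buyer's willingness to pay at Q = 62 is (686 - 62)/2 = 312.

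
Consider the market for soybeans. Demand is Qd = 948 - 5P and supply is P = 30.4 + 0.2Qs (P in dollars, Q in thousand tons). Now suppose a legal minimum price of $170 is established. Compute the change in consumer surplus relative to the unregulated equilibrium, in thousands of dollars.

Rearranging supply gives Qs = 5P - 152. In a free market, 948 - 5P = 5P - 152 gives the equilibrium P* = 110, Q* = 398.
The floor of 170 is above the equilibrium price 110, so it binds.
At P = 170: Qd = 948 - 5·170 = 98 and Qs = 5·170 - 152 = 698.
Consumer surplus without the control is ½ · (189.6 - 110) · 398 = 15840.4.
With the floor, consumers buy 98 units at 170, so CS = ½ · (189.6 - 170) · 98 = 960.4.
Change in consumer surplus = 960.4 - 15840.4 = -14880.

-14880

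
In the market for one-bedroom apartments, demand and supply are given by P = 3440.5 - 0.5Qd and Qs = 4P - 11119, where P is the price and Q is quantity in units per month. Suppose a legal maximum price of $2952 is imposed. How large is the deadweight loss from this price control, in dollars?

Rearranging demand gives Qd = 6881 - 2P. Without the control the market clears where 6881 - 2P = 4P - 11119, i.e. P* = 3000 and Q* = 881.
The ceiling of 2952 is below the equilibrium price 3000, so it binds.
At P = 2952: Qd = 6881 - 2·2952 = 977 and Qs = 4·2952 - 11119 = 689.
Quantity traded falls to 689. At Q = 689 the demand price is (6881 - 689)/2 = 3096 and the supply price is (11119 + 689)/4 = 2952.
Deadweight loss = ½ · (3096 - 2952) · (881 - 689) = ½ · 144 · 192 = 13824.

13824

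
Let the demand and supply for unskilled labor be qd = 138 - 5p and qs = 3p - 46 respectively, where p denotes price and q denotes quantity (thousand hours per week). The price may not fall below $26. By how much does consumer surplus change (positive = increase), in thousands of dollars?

-46.5

Setting quantity demanded equal to quantity supplied, 138 - 5p = 3p - 46, gives p* = 23 and q* = 23.
Because the floor (26) lies above the market-clearing price, it is binding.
At p = 26: qd = 138 - 5·26 = 8 and qs = 3·26 - 46 = 32.
Consumer surplus without the control is ½ · (27.6 - 23) · 23 = 52.9.
With the floor, consumers buy 8 units at 26, so CS = ½ · (27.6 - 26) · 8 = 6.4.
Change in consumer surplus = 6.4 - 52.9 = -46.5.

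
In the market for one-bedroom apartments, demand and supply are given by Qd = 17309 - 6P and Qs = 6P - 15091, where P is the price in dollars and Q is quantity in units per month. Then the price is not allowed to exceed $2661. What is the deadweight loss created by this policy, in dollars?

9126

In a free market, 17309 - 6P = 6P - 15091 gives the equilibrium P* = 2700, Q* = 1109.
Because the ceiling (2661) lies below the market-clearing price, it is binding.
At P = 2661: Qd = 17309 - 6·2661 = 1343 and Qs = 6·2661 - 15091 = 875.
Quantity traded falls to 875. At Q = 875 the demand price is (17309 - 875)/6 = 2739 and the supply price is (15091 + 875)/6 = 2661.
Deadweight loss = ½ · (2739 - 2661) · (1109 - 875) = ½ · 78 · 234 = 9126.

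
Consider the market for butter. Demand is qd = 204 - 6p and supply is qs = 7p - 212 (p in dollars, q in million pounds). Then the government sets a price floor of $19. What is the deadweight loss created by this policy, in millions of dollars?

In a free market, 204 - 6p = 7p - 212 gives the equilibrium p* = 32, q* = 12.
Since 19 is below p* = 32, the floor does not bind and the free-market outcome prevails.
Since the control does not bind, no trades are prevented and deadweight loss is zero.

0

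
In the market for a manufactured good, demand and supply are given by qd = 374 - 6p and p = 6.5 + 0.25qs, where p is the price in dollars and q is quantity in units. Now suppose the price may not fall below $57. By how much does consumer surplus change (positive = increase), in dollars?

-1411

Rearranging supply gives qs = 4p - 26. Setting quantity demanded equal to quantity supplied, 374 - 6p = 4p - 26, gives p* = 40 and q* = 134.
The floor of 57 is above the equilibrium price 40, so it binds.
At p = 57: qd = 374 - 6·57 = 32 and qs = 4·57 - 26 = 202.
Consumer surplus without the control is ½ · (187/3 - 40) · 134 = 4489/3.
With the floor, consumers buy 32 units at 57, so CS = ½ · (187/3 - 57) · 32 = 256/3.
Change in consumer surplus = 256/3 - 4489/3 = -1411.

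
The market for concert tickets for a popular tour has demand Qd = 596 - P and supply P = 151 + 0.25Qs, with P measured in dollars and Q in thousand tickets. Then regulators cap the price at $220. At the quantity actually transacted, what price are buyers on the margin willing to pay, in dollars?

Rearranging supply gives Qs = 4P - 604. Equilibrium: 596 - P = 4P - 604, so 1200 = 5P and P* = 240, Q* = 356.
Since 220 < 240, the ceiling is binding.
At P = 220: Qd = 596 - 220 = 376 and Qs = 4·220 - 604 = 276.
Only 276 units reach the market. On the demand curve, the marginal buyer's willingness to pay at Q = 276 is (596 - 276) = 320.

320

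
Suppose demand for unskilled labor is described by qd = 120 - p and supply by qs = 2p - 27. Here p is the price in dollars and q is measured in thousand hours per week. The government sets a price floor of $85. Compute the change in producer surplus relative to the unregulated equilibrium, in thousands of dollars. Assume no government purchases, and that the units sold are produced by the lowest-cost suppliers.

Setting quantity demanded equal to quantity supplied, 120 - p = 2p - 27, gives p* = 49 and q* = 71.
The floor of 85 is above the equilibrium price 49, so it binds.
At p = 85: qd = 120 - 85 = 35 and qs = 2·85 - 27 = 143.
Producer surplus without the control is ½ · (49 - 13.5) · 71 = 1260.25.
With the floor, 35 units are sold at 85. The supply price at q = 35 is 31, so PS = ½ · [(85 - 13.5) + (85 - 31)] · 35 = 2196.25.
Change in producer surplus = 2196.25 - 1260.25 = 936.

936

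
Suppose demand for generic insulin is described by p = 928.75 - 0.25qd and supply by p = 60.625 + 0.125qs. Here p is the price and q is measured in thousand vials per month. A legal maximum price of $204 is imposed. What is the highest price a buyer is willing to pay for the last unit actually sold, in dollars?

642

Rearranging demand gives qd = 3715 - 4p; rearranging supply gives qs = 8p - 485. In a free market, 3715 - 4p = 8p - 485 gives the equilibrium p* = 350, q* = 2315.
The ceiling of 204 is below the equilibrium price 350, so it binds.
At p = 204: qd = 3715 - 4·204 = 2899 and qs = 8·204 - 485 = 1147.
Only 1147 units reach the market. On the demand curve, the marginal buyer's willingness to pay at q = 1147 is (3715 - 1147)/4 = 642.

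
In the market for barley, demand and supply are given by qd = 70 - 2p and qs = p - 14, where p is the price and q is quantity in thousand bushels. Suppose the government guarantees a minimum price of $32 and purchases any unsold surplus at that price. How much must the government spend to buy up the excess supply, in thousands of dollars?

384

Setting quantity demanded equal to quantity supplied, 70 - 2p = p - 14, gives p* = 28 and q* = 14.
Since 32 > 28, the floor is binding.
At p = 32: qd = 70 - 2·32 = 6 and qs = 32 - 14 = 18.
Surplus = qs - qd = 12.
Government expenditure = surplus × support price = 12 × 32 = 384.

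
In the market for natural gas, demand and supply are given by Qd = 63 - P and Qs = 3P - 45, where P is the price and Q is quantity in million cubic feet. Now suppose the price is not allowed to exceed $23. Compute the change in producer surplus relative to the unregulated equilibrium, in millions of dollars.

-120

Equilibrium: 63 - P = 3P - 45, so 108 = 4P and P* = 27, Q* = 36.
Since 23 < 27, the ceiling is binding.
At P = 23: Qd = 63 - 23 = 40 and Qs = 3·23 - 45 = 24.
Producer surplus without the control is ½ · (27 - 15) · 36 = 216.
With the ceiling, producers sell 24 units at 23, so PS = ½ · (23 - 15) · 24 = 96.
Change in producer surplus = 96 - 216 = -120.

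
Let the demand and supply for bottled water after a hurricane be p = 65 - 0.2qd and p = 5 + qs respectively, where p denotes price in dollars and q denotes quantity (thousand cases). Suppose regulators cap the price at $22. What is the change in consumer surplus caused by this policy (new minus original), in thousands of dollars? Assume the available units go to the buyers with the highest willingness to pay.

Rearranging demand gives qd = 325 - 5p; rearranging supply gives qs = p - 5. In a free market, 325 - 5p = p - 5 gives the equilibrium p* = 55, q* = 50.
Because the ceiling (22) lies below the market-clearing price, it is binding.
At p = 22: qd = 325 - 5·22 = 215 and qs = 22 - 5 = 17.
Consumer surplus without the control is ½ · (65 - 55) · 50 = 250.
With the ceiling, 17 units are sold at 22 (assume they go to the highest-value buyers). The demand price at q = 17 is 61.6, so CS = ½ · [(65 - 22) + (61.6 - 22)] · 17 = 702.1.
Change in consumer surplus = 702.1 - 250 = 452.1.

452.1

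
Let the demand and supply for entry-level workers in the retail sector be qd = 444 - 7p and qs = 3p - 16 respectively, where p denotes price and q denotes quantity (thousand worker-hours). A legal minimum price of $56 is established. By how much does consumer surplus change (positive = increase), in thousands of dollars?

In a free market, 444 - 7p = 3p - 16 gives the equilibrium p* = 46, q* = 122.
The floor of 56 is above the equilibrium price 46, so it binds.
At p = 56: qd = 444 - 7·56 = 52 and qs = 3·56 - 16 = 152.
Consumer surplus without the control is ½ · (444/7 - 46) · 122 = 7442/7.
With the floor, consumers buy 52 units at 56, so CS = ½ · (444/7 - 56) · 52 = 1352/7.
Change in consumer surplus = 1352/7 - 7442/7 = -870.

-870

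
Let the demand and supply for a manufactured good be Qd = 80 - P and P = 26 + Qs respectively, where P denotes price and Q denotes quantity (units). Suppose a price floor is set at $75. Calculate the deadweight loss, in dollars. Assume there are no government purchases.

484

Rearranging supply gives Qs = P - 26. Equilibrium: 80 - P = P - 26, so 106 = 2P and P* = 53, Q* = 27.
Since 75 > 53, the floor is binding.
At P = 75: Qd = 80 - 75 = 5 and Qs = 75 - 26 = 49.
Quantity traded falls to 5. At Q = 5 the demand price is 80 - 5 = 75 and the supply price is 26 + 5 = 31.
Deadweight loss = ½ · (75 - 31) · (27 - 5) = ½ · 44 · 22 = 484.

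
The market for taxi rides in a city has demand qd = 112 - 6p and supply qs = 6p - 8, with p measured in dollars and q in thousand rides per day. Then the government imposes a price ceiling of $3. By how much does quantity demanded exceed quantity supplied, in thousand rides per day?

84

Setting quantity demanded equal to quantity supplied, 112 - 6p = 6p - 8, gives p* = 10 and q* = 52.
Because the ceiling (3) lies below the market-clearing price, it is binding.
At p = 3: qd = 112 - 6·3 = 94 and qs = 6·3 - 8 = 10.
Shortage = qd - qs = 94 - 10 = 84.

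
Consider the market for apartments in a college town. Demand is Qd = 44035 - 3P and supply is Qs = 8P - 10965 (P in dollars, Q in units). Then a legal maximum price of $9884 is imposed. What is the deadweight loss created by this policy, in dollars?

0

Without the control the market clears where 44035 - 3P = 8P - 10965, i.e. P* = 5000 and Q* = 29035.
Since 9884 is above P* = 5000, the ceiling does not bind and the free-market outcome prevails.
Since the control does not bind, no trades are prevented and deadweight loss is zero.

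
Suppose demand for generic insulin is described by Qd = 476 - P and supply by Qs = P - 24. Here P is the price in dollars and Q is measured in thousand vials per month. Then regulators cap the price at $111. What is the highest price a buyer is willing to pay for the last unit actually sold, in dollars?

389

In a free market, 476 - P = P - 24 gives the equilibrium P* = 250, Q* = 226.
Because the ceiling (111) lies below the market-clearing price, it is binding.
At P = 111: Qd = 476 - 111 = 365 and Qs = 111 - 24 = 87.
Only 87 units reach the market. On the demand curve, the marginal buyer's willingness to pay at Q = 87 is (476 - 87) = 389.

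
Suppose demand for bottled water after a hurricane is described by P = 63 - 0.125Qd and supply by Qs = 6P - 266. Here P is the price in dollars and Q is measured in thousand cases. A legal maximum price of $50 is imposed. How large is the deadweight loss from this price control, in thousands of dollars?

Rearranging demand gives Qd = 504 - 8P. Setting quantity demanded equal to quantity supplied, 504 - 8P = 6P - 266, gives P* = 55 and Q* = 64.
The ceiling of 50 is below the equilibrium price 55, so it binds.
At P = 50: Qd = 504 - 8·50 = 104 and Qs = 6·50 - 266 = 34.
Quantity traded falls to 34. At Q = 34 the demand price is (504 - 34)/8 = 58.75 and the supply price is (266 + 34)/6 = 50.
Deadweight loss = ½ · (58.75 - 50) · (64 - 34) = ½ · 8.75 · 30 = 131.25.

131.25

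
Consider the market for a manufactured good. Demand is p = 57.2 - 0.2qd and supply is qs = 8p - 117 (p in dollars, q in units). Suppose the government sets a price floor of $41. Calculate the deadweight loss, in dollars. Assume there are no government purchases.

Rearranging demand gives qd = 286 - 5p. Without the control the market clears where 286 - 5p = 8p - 117, i.e. p* = 31 and q* = 131.
The floor of 41 is above the equilibrium price 31, so it binds.
At p = 41: qd = 286 - 5·41 = 81 and qs = 8·41 - 117 = 211.
Quantity traded falls to 81. At q = 81 the demand price is (286 - 81)/5 = 41 and the supply price is (117 + 81)/8 = 24.75.
Deadweight loss = ½ · (41 - 24.75) · (131 - 81) = ½ · 16.25 · 50 = 406.25.

406.25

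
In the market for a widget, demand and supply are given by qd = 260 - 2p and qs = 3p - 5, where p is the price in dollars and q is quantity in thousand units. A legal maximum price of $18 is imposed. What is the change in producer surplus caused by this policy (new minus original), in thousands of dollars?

-3552.5

In a free market, 260 - 2p = 3p - 5 gives the equilibrium p* = 53, q* = 154.
Since 18 < 53, the ceiling is binding.
At p = 18: qd = 260 - 2·18 = 224 and qs = 3·18 - 5 = 49.
Producer surplus without the control is ½ · (53 - 5/3) · 154 = 11858/3.
With the ceiling, producers sell 49 units at 18, so PS = ½ · (18 - 5/3) · 49 = 2401/6.
Change in producer surplus = 2401/6 - 11858/3 = -3552.5.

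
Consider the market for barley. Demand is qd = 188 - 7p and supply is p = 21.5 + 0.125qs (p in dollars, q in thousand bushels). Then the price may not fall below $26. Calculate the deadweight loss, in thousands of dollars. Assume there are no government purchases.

26.25

Rearranging supply gives qs = 8p - 172. Setting quantity demanded equal to quantity supplied, 188 - 7p = 8p - 172, gives p* = 24 and q* = 20.
Because the floor (26) lies above the market-clearing price, it is binding.
At p = 26: qd = 188 - 7·26 = 6 and qs = 8·26 - 172 = 36.
Quantity traded falls to 6. At q = 6 the demand price is (188 - 6)/7 = 26 and the supply price is (172 + 6)/8 = 22.25.
Deadweight loss = ½ · (26 - 22.25) · (20 - 6) = ½ · 3.75 · 14 = 26.25.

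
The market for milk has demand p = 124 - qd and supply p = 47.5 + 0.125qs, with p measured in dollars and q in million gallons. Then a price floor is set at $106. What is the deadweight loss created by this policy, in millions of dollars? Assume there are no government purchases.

Rearranging demand gives qd = 124 - p; rearranging supply gives qs = 8p - 380. In a free market, 124 - p = 8p - 380 gives the equilibrium p* = 56, q* = 68.
Since 106 > 56, the floor is binding.
At p = 106: qd = 124 - 106 = 18 and qs = 8·106 - 380 = 468.
Quantity traded falls to 18. At q = 18 the demand price is 124 - 18 = 106 and the supply price is (380 + 18)/8 = 49.75.
Deadweight loss = ½ · (106 - 49.75) · (68 - 18) = ½ · 56.25 · 50 = 1406.25.

1406.25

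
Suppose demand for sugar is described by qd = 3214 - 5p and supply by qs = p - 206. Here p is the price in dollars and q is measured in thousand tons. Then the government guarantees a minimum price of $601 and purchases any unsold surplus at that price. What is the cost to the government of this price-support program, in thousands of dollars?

Setting quantity demanded equal to quantity supplied, 3214 - 5p = p - 206, gives p* = 570 and q* = 364.
Because the floor (601) lies above the market-clearing price, it is binding.
At p = 601: qd = 3214 - 5·601 = 209 and qs = 601 - 206 = 395.
Surplus = qs - qd = 186.
Government expenditure = surplus × support price = 186 × 601 = 111786.

111786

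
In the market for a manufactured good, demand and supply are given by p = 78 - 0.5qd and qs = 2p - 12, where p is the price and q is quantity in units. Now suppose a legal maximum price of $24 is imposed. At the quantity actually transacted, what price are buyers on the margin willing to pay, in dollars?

60

Rearranging demand gives qd = 156 - 2p. Equilibrium: 156 - 2p = 2p - 12, so 168 = 4p and p* = 42, q* = 72.
Since 24 < 42, the ceiling is binding.
At p = 24: qd = 156 - 2·24 = 108 and qs = 2·24 - 12 = 36.
Only 36 units reach the market. On the demand curve, the marginal buyer's willingness to pay at q = 36 is (156 - 36)/2 = 60.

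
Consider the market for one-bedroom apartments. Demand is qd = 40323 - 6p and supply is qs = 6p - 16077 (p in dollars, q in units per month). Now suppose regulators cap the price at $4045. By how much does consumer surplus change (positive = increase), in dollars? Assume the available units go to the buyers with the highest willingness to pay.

4079340

Equilibrium: 40323 - 6p = 6p - 16077, so 56400 = 12p and p* = 4700, q* = 12123.
Since 4045 < 4700, the ceiling is binding.
At p = 4045: qd = 40323 - 6·4045 = 16053 and qs = 6·4045 - 16077 = 8193.
Consumer surplus without the control is ½ · (6720.5 - 4700) · 12123 = 12247260.75.
With the ceiling, 8193 units are sold at 4045 (assume they go to the highest-value buyers). The demand price at q = 8193 is 5355, so CS = ½ · [(6720.5 - 4045) + (5355 - 4045)] · 8193 = 16326600.75.
Change in consumer surplus = 16326600.75 - 12247260.75 = 4079340.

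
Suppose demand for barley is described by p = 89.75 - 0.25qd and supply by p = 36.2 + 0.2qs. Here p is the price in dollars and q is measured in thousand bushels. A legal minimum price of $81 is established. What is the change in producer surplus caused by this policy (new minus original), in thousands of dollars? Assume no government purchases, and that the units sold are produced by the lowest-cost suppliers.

Rearranging demand gives qd = 359 - 4p; rearranging supply gives qs = 5p - 181. Without the control the market clears where 359 - 4p = 5p - 181, i.e. p* = 60 and q* = 119.
The floor of 81 is above the equilibrium price 60, so it binds.
At p = 81: qd = 359 - 4·81 = 35 and qs = 5·81 - 181 = 224.
Producer surplus without the control is ½ · (60 - 36.2) · 119 = 1416.1.
With the floor, 35 units are sold at 81. The supply price at q = 35 is 43.2, so PS = ½ · [(81 - 36.2) + (81 - 43.2)] · 35 = 1445.5.
Change in producer surplus = 1445.5 - 1416.1 = 29.4.

29.4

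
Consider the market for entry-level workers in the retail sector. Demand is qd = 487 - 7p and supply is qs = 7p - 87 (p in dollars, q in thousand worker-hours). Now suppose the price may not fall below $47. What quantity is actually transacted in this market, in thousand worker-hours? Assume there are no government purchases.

Without the control the market clears where 487 - 7p = 7p - 87, i.e. p* = 41 and q* = 200.
Because the floor (47) lies above the market-clearing price, it is binding.
At p = 47: qd = 487 - 7·47 = 158 and qs = 7·47 - 87 = 242.
The quantity actually transacted is the short side, demand: 158.

158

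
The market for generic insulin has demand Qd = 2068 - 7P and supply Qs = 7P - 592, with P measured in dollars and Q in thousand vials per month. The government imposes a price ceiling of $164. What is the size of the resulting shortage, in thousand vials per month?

Without the control the market clears where 2068 - 7P = 7P - 592, i.e. P* = 190 and Q* = 738.
Since 164 < 190, the ceiling is binding.
At P = 164: Qd = 2068 - 7·164 = 920 and Qs = 7·164 - 592 = 556.
Shortage = Qd - Qs = 920 - 556 = 364.

364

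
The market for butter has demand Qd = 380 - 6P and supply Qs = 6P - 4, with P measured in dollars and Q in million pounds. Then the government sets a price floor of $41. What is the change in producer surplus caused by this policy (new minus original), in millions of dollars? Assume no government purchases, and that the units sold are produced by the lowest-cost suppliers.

963

Equilibrium: 380 - 6P = 6P - 4, so 384 = 12P and P* = 32, Q* = 188.
The floor of 41 is above the equilibrium price 32, so it binds.
At P = 41: Qd = 380 - 6·41 = 134 and Qs = 6·41 - 4 = 242.
Producer surplus without the control is ½ · (32 - 2/3) · 188 = 8836/3.
With the floor, 134 units are sold at 41. The supply price at Q = 134 is 23, so PS = ½ · [(41 - 2/3) + (41 - 23)] · 134 = 11725/3.
Change in producer surplus = 11725/3 - 8836/3 = 963.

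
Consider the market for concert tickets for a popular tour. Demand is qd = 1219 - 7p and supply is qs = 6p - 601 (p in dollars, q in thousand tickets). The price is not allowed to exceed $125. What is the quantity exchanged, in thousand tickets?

149

Without the control the market clears where 1219 - 7p = 6p - 601, i.e. p* = 140 and q* = 239.
Because the ceiling (125) lies below the market-clearing price, it is binding.
At p = 125: qd = 1219 - 7·125 = 344 and qs = 6·125 - 601 = 149.
The quantity actually transacted is the short side, supply: 149.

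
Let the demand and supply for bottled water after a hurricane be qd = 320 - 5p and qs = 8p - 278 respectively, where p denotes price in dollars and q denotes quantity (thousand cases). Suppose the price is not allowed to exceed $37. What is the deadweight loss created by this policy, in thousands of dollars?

842.4

Without the control the market clears where 320 - 5p = 8p - 278, i.e. p* = 46 and q* = 90.
The ceiling of 37 is below the equilibrium price 46, so it binds.
At p = 37: qd = 320 - 5·37 = 135 and qs = 8·37 - 278 = 18.
Quantity traded falls to 18. At q = 18 the demand price is (320 - 18)/5 = 60.4 and the supply price is (278 + 18)/8 = 37.
Deadweight loss = ½ · (60.4 - 37) · (90 - 18) = ½ · 23.4 · 72 = 842.4.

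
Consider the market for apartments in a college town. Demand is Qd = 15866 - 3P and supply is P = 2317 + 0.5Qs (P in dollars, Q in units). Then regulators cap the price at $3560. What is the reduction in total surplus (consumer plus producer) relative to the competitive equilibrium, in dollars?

Rearranging supply gives Qs = 2P - 4634. Setting quantity demanded equal to quantity supplied, 15866 - 3P = 2P - 4634, gives P* = 4100 and Q* = 3566.
Since 3560 < 4100, the ceiling is binding.
At P = 3560: Qd = 15866 - 3·3560 = 5186 and Qs = 2·3560 - 4634 = 2486.
Quantity traded falls to 2486. At Q = 2486 the demand price is (15866 - 2486)/3 = 4460 and the supply price is (4634 + 2486)/2 = 3560.
Deadweight loss = ½ · (4460 - 3560) · (3566 - 2486) = ½ · 900 · 1080 = 486000.

486000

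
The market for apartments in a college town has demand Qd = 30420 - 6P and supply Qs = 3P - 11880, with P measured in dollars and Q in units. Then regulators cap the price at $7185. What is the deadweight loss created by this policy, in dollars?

0

Without the control the market clears where 30420 - 6P = 3P - 11880, i.e. P* = 4700 and Q* = 2220.
Since 7185 is above P* = 4700, the ceiling does not bind and the free-market outcome prevails.
Since the control does not bind, no trades are prevented and deadweight loss is zero.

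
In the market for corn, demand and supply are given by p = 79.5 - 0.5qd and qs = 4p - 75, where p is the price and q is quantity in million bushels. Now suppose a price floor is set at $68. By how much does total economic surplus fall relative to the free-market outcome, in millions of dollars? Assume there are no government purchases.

Rearranging demand gives qd = 159 - 2p. Equilibrium: 159 - 2p = 4p - 75, so 234 = 6p and p* = 39, q* = 81.
Because the floor (68) lies above the market-clearing price, it is binding.
At p = 68: qd = 159 - 2·68 = 23 and qs = 4·68 - 75 = 197.
Quantity traded falls to 23. At q = 23 the demand price is (159 - 23)/2 = 68 and the supply price is (75 + 23)/4 = 24.5.
Deadweight loss = ½ · (68 - 24.5) · (81 - 23) = ½ · 43.5 · 58 = 1261.5.

1261.5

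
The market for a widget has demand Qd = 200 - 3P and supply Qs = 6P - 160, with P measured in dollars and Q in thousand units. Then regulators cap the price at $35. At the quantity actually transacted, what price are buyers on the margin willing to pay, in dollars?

50

In a free market, 200 - 3P = 6P - 160 gives the equilibrium P* = 40, Q* = 80.
Because the ceiling (35) lies below the market-clearing price, it is binding.
At P = 35: Qd = 200 - 3·35 = 95 and Qs = 6·35 - 160 = 50.
Only 50 units reach the market. On the demand curve, the marginal buyer's willingness to pay at Q = 50 is (200 - 50)/3 = 50.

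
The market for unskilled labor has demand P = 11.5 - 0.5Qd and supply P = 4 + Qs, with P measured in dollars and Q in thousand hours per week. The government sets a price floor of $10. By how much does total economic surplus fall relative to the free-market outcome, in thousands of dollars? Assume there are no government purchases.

Rearranging demand gives Qd = 23 - 2P; rearranging supply gives Qs = P - 4. In a free market, 23 - 2P = P - 4 gives the equilibrium P* = 9, Q* = 5.
Because the floor (10) lies above the market-clearing price, it is binding.
At P = 10: Qd = 23 - 2·10 = 3 and Qs = 10 - 4 = 6.
Quantity traded falls to 3. At Q = 3 the demand price is (23 - 3)/2 = 10 and the supply price is 4 + 3 = 7.
Deadweight loss = ½ · (10 - 7) · (5 - 3) = ½ · 3 · 2 = 3.

3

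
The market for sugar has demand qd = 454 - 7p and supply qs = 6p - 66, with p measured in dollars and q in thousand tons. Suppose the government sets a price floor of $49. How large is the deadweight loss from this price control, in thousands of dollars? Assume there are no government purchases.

Setting quantity demanded equal to quantity supplied, 454 - 7p = 6p - 66, gives p* = 40 and q* = 174.
Since 49 > 40, the floor is binding.
At p = 49: qd = 454 - 7·49 = 111 and qs = 6·49 - 66 = 228.
Quantity traded falls to 111. At q = 111 the demand price is (454 - 111)/7 = 49 and the supply price is (66 + 111)/6 = 29.5.
Deadweight loss = ½ · (49 - 29.5) · (174 - 111) = ½ · 19.5 · 63 = 614.25.

614.25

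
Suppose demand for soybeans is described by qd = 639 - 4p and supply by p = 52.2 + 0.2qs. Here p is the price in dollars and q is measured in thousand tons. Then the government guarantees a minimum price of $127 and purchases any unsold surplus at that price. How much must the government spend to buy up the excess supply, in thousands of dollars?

Rearranging supply gives qs = 5p - 261. Equilibrium: 639 - 4p = 5p - 261, so 900 = 9p and p* = 100, q* = 239.
The floor of 127 is above the equilibrium price 100, so it binds.
At p = 127: qd = 639 - 4·127 = 131 and qs = 5·127 - 261 = 374.
Surplus = qs - qd = 243.
Government expenditure = surplus × support price = 243 × 127 = 30861.

30861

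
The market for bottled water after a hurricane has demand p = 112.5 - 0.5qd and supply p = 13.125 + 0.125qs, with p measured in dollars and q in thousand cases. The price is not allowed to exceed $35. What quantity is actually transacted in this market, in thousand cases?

159

Rearranging demand gives qd = 225 - 2p; rearranging supply gives qs = 8p - 105. Without the control the market clears where 225 - 2p = 8p - 105, i.e. p* = 33 and q* = 159.
The ceiling of 35 is above the equilibrium price 33, so it is not binding; the market clears at p* = 33, q* = 159.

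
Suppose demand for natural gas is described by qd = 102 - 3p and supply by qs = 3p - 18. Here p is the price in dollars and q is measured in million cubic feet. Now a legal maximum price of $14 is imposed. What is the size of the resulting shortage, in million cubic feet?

36

Equilibrium: 102 - 3p = 3p - 18, so 120 = 6p and p* = 20, q* = 42.
Because the ceiling (14) lies below the market-clearing price, it is binding.
At p = 14: qd = 102 - 3·14 = 60 and qs = 3·14 - 18 = 24.
Shortage = qd - qs = 60 - 24 = 36.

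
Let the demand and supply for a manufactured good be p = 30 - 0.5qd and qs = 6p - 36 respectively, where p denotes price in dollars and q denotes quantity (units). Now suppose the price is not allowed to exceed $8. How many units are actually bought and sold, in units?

Rearranging demand gives qd = 60 - 2p. Without the control the market clears where 60 - 2p = 6p - 36, i.e. p* = 12 and q* = 36.
Since 8 < 12, the ceiling is binding.
At p = 8: qd = 60 - 2·8 = 44 and qs = 6·8 - 36 = 12.
The quantity actually transacted is the short side, supply: 12.

12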